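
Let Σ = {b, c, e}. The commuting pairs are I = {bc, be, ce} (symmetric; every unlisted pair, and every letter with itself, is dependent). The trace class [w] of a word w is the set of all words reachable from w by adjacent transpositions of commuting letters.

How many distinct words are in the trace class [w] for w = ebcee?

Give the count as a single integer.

20

#0=e has no predecessor
#1=b has no predecessor
#2=c has no predecessor
#3=e depends on [0:e]
#4=e depends on [3:e]
sources: [0:e, 1:b, 2:c]
N(rest) = Σ N(rest − s) over sources s of rest; N(one piece) = 1:
  size 1 → [1]=1  [2]=1  [4]=1
  size 2 → [1,2]=2  [1,4]=2  [2,4]=2  [3,4]=1
  size 3 → [0,3,4]=1  [1,2,4]=6  [1,3,4]=3  [2,3,4]=3
  first=0(e) contributes 12
  first=1(b) contributes 4
  first=2(c) contributes 4
|[w]| = 20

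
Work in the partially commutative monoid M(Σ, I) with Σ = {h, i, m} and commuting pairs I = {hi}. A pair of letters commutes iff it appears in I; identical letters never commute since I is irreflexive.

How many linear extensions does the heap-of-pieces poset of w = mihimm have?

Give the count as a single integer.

drop 0:m onto floor
drop 1:i onto {0:m}
drop 2:h onto {0:m}
drop 3:i onto {1:i}
drop 4:m onto {2:h, 3:i}
drop 5:m onto {4:m}
ground layer = {0:m}
drop-orders for the pieces not yet dropped (sum over which currently-grounded one goes next):
  1 to go: {5} 1
  2 to go: {4,5} 1
  3 to go: {2,4,5} 1  {3,4,5} 1
  4 to go: {1,3,4,5} 1  {2,3,4,5} 2
  if 0:m drops first: 3 orders

3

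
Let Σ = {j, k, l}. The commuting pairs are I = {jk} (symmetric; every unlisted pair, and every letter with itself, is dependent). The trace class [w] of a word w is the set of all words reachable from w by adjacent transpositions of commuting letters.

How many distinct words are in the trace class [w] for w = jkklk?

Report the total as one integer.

3

drop 0:j onto floor
drop 1:k onto floor
drop 2:k onto {1:k}
drop 3:l onto {0:j, 2:k}
drop 4:k onto {3:l}
ground layer = {0:j, 1:k}
drop-orders for the pieces not yet dropped (sum over which currently-grounded one goes next):
  1 to go: {4} 1
  2 to go: {3,4} 1
  3 to go: {0,3,4} 1  {2,3,4} 1
  if 0:j drops first: 1 orders
  if 1:k drops first: 2 orders
heap linearizations: 3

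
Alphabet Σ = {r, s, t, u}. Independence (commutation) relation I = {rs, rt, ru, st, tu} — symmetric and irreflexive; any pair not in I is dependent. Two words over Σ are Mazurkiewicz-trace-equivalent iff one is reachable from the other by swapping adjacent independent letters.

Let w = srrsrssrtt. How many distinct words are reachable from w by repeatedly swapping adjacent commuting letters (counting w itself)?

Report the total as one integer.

piece 0:s — minimal
piece 1:r — minimal
piece 2:r rests on {1:r}
piece 3:s rests on {0:s}
piece 4:r rests on {2:r}
piece 5:s rests on {3:s}
piece 6:s rests on {5:s}
piece 7:r rests on {4:r}
piece 8:t — minimal
piece 9:t rests on {8:t}
minimal pieces: {0:s, 1:r, 8:t}
ways to finish when only these pieces remain (= sum over removing one remaining piece with nothing left below it):
  1 left: {6}→1  {7}→1  {9}→1
  2 left: {4,7}→1  {5,6}→1  {6,7}→2  {6,9}→2  {7,9}→2  {8,9}→1
  3 left: {2,4,7}→1  {3,5,6}→1  {4,6,7}→3  {4,7,9}→3  {5,6,7}→3  {5,6,9}→3  {6,7,9}→6  {6,8,9}→3  {7,8,9}→3
  4 left: {0,3,5,6}→1  {1,2,4,7}→1  {2,4,6,7}→4  {2,4,7,9}→4  {3,5,6,7}→4  {3,5,6,9}→4  {4,5,6,7}→6  {4,6,7,9}→12  {4,7,8,9}→6  {5,6,7,9}→12  {5,6,8,9}→6  {6,7,8,9}→12
  5 left: {0,3,5,6,7}→5  {0,3,5,6,9}→5  {1,2,4,6,7}→5  {1,2,4,7,9}→5  {2,4,5,6,7}→10  {2,4,6,7,9}→20  {2,4,7,8,9}→10  {3,4,5,6,7}→10  {3,5,6,7,9}→20  {3,5,6,8,9}→10  {4,5,6,7,9}→30  {4,6,7,8,9}→30  {5,6,7,8,9}→30
  6 left: {0,3,4,5,6,7}→15  {0,3,5,6,7,9}→30  {0,3,5,6,8,9}→15  {1,2,4,5,6,7}→15  {1,2,4,6,7,9}→30  {1,2,4,7,8,9}→15  {2,3,4,5,6,7}→20  {2,4,5,6,7,9}→60  {2,4,6,7,8,9}→60  {3,4,5,6,7,9}→60  {3,5,6,7,8,9}→60  {4,5,6,7,8,9}→90
  7 left: {0,2,3,4,5,6,7}→35  {0,3,4,5,6,7,9}→105  {0,3,5,6,7,8,9}→105  {1,2,3,4,5,6,7}→35  {1,2,4,5,6,7,9}→105  {1,2,4,6,7,8,9}→105  {2,3,4,5,6,7,9}→140  {2,4,5,6,7,8,9}→210  {3,4,5,6,7,8,9}→210
  8 left: {0,1,2,3,4,5,6,7}→70  {0,2,3,4,5,6,7,9}→280  {0,3,4,5,6,7,8,9}→420  {1,2,3,4,5,6,7,9}→280  {1,2,4,5,6,7,8,9}→420  {2,3,4,5,6,7,8,9}→560
  placing 0:s first → 1260 extensions
  placing 1:r first → 1260 extensions
  placing 8:t first → 630 extensions
total linear extensions = 3150

3150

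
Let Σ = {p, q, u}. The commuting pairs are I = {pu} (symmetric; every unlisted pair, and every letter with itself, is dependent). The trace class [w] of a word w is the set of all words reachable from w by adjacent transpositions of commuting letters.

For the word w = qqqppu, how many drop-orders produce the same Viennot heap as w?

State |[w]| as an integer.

3

piece 0:q — minimal
piece 1:q rests on {0:q}
piece 2:q rests on {1:q}
piece 3:p rests on {2:q}
piece 4:p rests on {3:p}
piece 5:u rests on {2:q}
minimal pieces: {0:q}
ways to finish when only these pieces remain (= sum over removing one remaining piece with nothing left below it):
  1 left: {4}→1  {5}→1
  2 left: {3,4}→1  {4,5}→2
  3 left: {3,4,5}→3
  4 left: {2,3,4,5}→3
  placing 0:q first → 3 extensions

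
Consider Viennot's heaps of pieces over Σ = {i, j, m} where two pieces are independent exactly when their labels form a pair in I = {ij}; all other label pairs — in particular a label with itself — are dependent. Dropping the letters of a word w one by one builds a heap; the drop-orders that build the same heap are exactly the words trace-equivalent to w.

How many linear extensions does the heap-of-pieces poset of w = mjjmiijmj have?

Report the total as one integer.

3

0(m) covers ∅
1(j) covers 0:m
2(j) covers 1:j
3(m) covers 2:j
4(i) covers 3:m
5(i) covers 4:i
6(j) covers 3:m
7(m) covers 5:i, 6:j
8(j) covers 7:m
floor of heap: 0:m
completions by unplaced set U, small U first (add the entries for U minus each lowest piece of U):
  |U|=1: {8}:1
  |U|=2: {7,8}:1
  |U|=3: {5,7,8}:1  {6,7,8}:1
  |U|=4: {4,5,7,8}:1  {5,6,7,8}:2
  |U|=5: {4,5,6,7,8}:3
  |U|=6: {3,4,5,6,7,8}:3
  |U|=7: {2,3,4,5,6,7,8}:3
  start at 0(m): 3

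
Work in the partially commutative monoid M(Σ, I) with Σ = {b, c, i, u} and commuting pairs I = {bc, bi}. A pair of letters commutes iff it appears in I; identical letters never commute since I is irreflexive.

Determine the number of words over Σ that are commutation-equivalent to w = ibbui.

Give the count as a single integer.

3

0(i) covers ∅
1(b) covers ∅
2(b) covers 1:b
3(u) covers 0:i, 2:b
4(i) covers 3:u
floor of heap: 0:i, 1:b
completions by unplaced set U, small U first (add the entries for U minus each lowest piece of U):
  |U|=1: {4}:1
  |U|=2: {3,4}:1
  |U|=3: {0,3,4}:1  {2,3,4}:1
  start at 0(i): 1
  start at 1(b): 2
sum over floor = 3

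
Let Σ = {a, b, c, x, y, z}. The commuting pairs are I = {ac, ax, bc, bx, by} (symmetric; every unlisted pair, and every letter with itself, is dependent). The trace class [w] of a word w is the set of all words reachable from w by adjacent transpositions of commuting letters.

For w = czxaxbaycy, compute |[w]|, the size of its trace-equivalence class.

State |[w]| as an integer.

piece 0:c — minimal
piece 1:z rests on {0:c}
piece 2:x rests on {1:z}
piece 3:a rests on {1:z}
piece 4:x rests on {2:x}
piece 5:b rests on {3:a}
piece 6:a rests on {5:b}
piece 7:y rests on {4:x, 6:a}
piece 8:c rests on {7:y}
piece 9:y rests on {8:c}
minimal pieces: {0:c}
ways to finish when only these pieces remain (= sum over removing one remaining piece with nothing left below it):
  1 left: {9}→1
  2 left: {8,9}→1
  3 left: {7,8,9}→1
  4 left: {4,7,8,9}→1  {6,7,8,9}→1
  5 left: {2,4,7,8,9}→1  {4,6,7,8,9}→2  {5,6,7,8,9}→1
  6 left: {2,4,6,7,8,9}→3  {3,5,6,7,8,9}→1  {4,5,6,7,8,9}→3
  7 left: {2,4,5,6,7,8,9}→6  {3,4,5,6,7,8,9}→4
  8 left: {2,3,4,5,6,7,8,9}→10
  placing 0:c first → 10 extensions

10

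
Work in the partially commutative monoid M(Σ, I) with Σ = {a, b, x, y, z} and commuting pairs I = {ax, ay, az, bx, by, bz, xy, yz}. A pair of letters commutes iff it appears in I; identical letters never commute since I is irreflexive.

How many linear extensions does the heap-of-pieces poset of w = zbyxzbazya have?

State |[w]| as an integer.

3150

#0=z has no predecessor
#1=b has no predecessor
#2=y has no predecessor
#3=x depends on [0:z]
#4=z depends on [3:x]
#5=b depends on [1:b]
#6=a depends on [5:b]
#7=z depends on [4:z]
#8=y depends on [2:y]
#9=a depends on [6:a]
sources: [0:z, 1:b, 2:y]
N(rest) = Σ N(rest − s) over sources s of rest; N(one piece) = 1:
  size 1 → [7]=1  [8]=1  [9]=1
  size 2 → [2,8]=1  [4,7]=1  [6,9]=1  [7,8]=2  [7,9]=2  [8,9]=2
  size 3 → [2,7,8]=3  [2,8,9]=3  [3,4,7]=1  [4,7,8]=3  [4,7,9]=3  [5,6,9]=1  [6,7,9]=3  [6,8,9]=3  [7,8,9]=6
  size 4 → [0,3,4,7]=1  [1,5,6,9]=1  [2,4,7,8]=6  [2,6,8,9]=6  [2,7,8,9]=12  [3,4,7,8]=4  [3,4,7,9]=4  [4,6,7,9]=6  [4,7,8,9]=12  [5,6,7,9]=4  [5,6,8,9]=4  [6,7,8,9]=12
  size 5 → [0,3,4,7,8]=5  [0,3,4,7,9]=5  [1,5,6,7,9]=5  [1,5,6,8,9]=5  [2,3,4,7,8]=10  [2,4,7,8,9]=30  [2,5,6,8,9]=10  [2,6,7,8,9]=30  [3,4,6,7,9]=10  [3,4,7,8,9]=20  [4,5,6,7,9]=10  [4,6,7,8,9]=30  [5,6,7,8,9]=20
  size 6 → [0,2,3,4,7,8]=15  [0,3,4,6,7,9]=15  [0,3,4,7,8,9]=30  [1,2,5,6,8,9]=15  [1,4,5,6,7,9]=15  [1,5,6,7,8,9]=30  [2,3,4,7,8,9]=60  [2,4,6,7,8,9]=90  [2,5,6,7,8,9]=60  [3,4,5,6,7,9]=20  [3,4,6,7,8,9]=60  [4,5,6,7,8,9]=60
  size 7 → [0,2,3,4,7,8,9]=105  [0,3,4,5,6,7,9]=35  [0,3,4,6,7,8,9]=105  [1,2,5,6,7,8,9]=105  [1,3,4,5,6,7,9]=35  [1,4,5,6,7,8,9]=105  [2,3,4,6,7,8,9]=210  [2,4,5,6,7,8,9]=210  [3,4,5,6,7,8,9]=140
  size 8 → [0,1,3,4,5,6,7,9]=70  [0,2,3,4,6,7,8,9]=420  [0,3,4,5,6,7,8,9]=280  [1,2,4,5,6,7,8,9]=420  [1,3,4,5,6,7,8,9]=280  [2,3,4,5,6,7,8,9]=560
  first=0(z) contributes 1260
  first=1(b) contributes 1260
  first=2(y) contributes 630
|[w]| = 3150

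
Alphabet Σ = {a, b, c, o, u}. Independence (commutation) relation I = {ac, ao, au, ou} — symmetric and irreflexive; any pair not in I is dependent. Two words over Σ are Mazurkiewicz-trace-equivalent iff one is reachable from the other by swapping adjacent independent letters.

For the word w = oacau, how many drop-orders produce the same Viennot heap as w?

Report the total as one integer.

10

#0=o has no predecessor
#1=a has no predecessor
#2=c depends on [0:o]
#3=a depends on [1:a]
#4=u depends on [2:c]
sources: [0:o, 1:a]
N(rest) = Σ N(rest − s) over sources s of rest; N(one piece) = 1:
  size 1 → [3]=1  [4]=1
  size 2 → [1,3]=1  [2,4]=1  [3,4]=2
  size 3 → [0,2,4]=1  [1,3,4]=3  [2,3,4]=3
  first=0(o) contributes 6
  first=1(a) contributes 4
|[w]| = 10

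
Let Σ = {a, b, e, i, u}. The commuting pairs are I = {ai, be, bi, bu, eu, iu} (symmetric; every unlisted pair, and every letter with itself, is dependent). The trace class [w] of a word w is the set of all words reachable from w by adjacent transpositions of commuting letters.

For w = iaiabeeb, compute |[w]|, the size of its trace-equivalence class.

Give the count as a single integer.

drop 0:i onto floor
drop 1:a onto floor
drop 2:i onto {0:i}
drop 3:a onto {1:a}
drop 4:b onto {3:a}
drop 5:e onto {2:i, 3:a}
drop 6:e onto {5:e}
drop 7:b onto {4:b}
ground layer = {0:i, 1:a}
drop-orders for the pieces not yet dropped (sum over which currently-grounded one goes next):
  1 to go: {6} 1  {7} 1
  2 to go: {4,7} 1  {5,6} 1  {6,7} 2
  3 to go: {2,5,6} 1  {4,6,7} 3  {5,6,7} 3
  4 to go: {0,2,5,6} 1  {2,5,6,7} 4  {4,5,6,7} 6
  5 to go: {0,2,5,6,7} 5  {2,4,5,6,7} 10  {3,4,5,6,7} 6
  6 to go: {0,2,4,5,6,7} 15  {1,3,4,5,6,7} 6  {2,3,4,5,6,7} 16
  if 0:i drops first: 22 orders
  if 1:a drops first: 31 orders
heap linearizations: 53

53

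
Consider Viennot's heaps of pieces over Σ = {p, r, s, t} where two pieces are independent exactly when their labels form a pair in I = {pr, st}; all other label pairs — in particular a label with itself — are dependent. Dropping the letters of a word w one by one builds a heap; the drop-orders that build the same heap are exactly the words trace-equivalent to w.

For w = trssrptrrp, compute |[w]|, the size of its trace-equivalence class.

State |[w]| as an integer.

6

0(t) covers ∅
1(r) covers 0:t
2(s) covers 1:r
3(s) covers 2:s
4(r) covers 3:s
5(p) covers 3:s
6(t) covers 4:r, 5:p
7(r) covers 6:t
8(r) covers 7:r
9(p) covers 6:t
floor of heap: 0:t
completions by unplaced set U, small U first (add the entries for U minus each lowest piece of U):
  |U|=1: {8}:1  {9}:1
  |U|=2: {7,8}:1  {8,9}:2
  |U|=3: {7,8,9}:3
  |U|=4: {6,7,8,9}:3
  |U|=5: {4,6,7,8,9}:3  {5,6,7,8,9}:3
  |U|=6: {4,5,6,7,8,9}:6
  |U|=7: {3,4,5,6,7,8,9}:6
  |U|=8: {2,3,4,5,6,7,8,9}:6
  start at 0(t): 6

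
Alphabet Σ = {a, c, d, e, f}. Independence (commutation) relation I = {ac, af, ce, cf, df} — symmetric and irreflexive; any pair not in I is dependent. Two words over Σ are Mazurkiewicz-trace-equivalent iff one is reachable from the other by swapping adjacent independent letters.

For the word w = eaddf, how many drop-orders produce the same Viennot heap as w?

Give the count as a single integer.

4

piece 0:e — minimal
piece 1:a rests on {0:e}
piece 2:d rests on {1:a}
piece 3:d rests on {2:d}
piece 4:f rests on {0:e}
minimal pieces: {0:e}
ways to finish when only these pieces remain (= sum over removing one remaining piece with nothing left below it):
  1 left: {3}→1  {4}→1
  2 left: {2,3}→1  {3,4}→2
  3 left: {1,2,3}→1  {2,3,4}→3
  placing 0:e first → 4 extensions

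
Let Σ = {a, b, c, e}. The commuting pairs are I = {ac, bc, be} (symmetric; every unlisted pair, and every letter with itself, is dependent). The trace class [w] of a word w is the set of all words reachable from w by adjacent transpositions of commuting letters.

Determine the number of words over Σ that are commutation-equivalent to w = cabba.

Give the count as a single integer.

#0=c has no predecessor
#1=a has no predecessor
#2=b depends on [1:a]
#3=b depends on [2:b]
#4=a depends on [3:b]
sources: [0:c, 1:a]
N(rest) = Σ N(rest − s) over sources s of rest; N(one piece) = 1:
  size 1 → [0]=1  [4]=1
  size 2 → [0,4]=2  [3,4]=1
  size 3 → [0,3,4]=3  [2,3,4]=1
  first=0(c) contributes 1
  first=1(a) contributes 4
|[w]| = 5

5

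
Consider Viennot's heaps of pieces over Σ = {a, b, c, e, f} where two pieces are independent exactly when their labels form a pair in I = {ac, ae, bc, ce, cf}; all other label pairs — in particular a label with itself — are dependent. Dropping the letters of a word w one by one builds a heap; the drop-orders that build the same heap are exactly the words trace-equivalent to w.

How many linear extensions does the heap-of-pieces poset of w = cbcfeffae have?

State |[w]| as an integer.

72

#0=c has no predecessor
#1=b has no predecessor
#2=c depends on [0:c]
#3=f depends on [1:b]
#4=e depends on [3:f]
#5=f depends on [4:e]
#6=f depends on [5:f]
#7=a depends on [6:f]
#8=e depends on [6:f]
sources: [0:c, 1:b]
N(rest) = Σ N(rest − s) over sources s of rest; N(one piece) = 1:
  size 1 → [2]=1  [7]=1  [8]=1
  size 2 → [0,2]=1  [2,7]=2  [2,8]=2  [7,8]=2
  size 3 → [0,2,7]=3  [0,2,8]=3  [2,7,8]=6  [6,7,8]=2
  size 4 → [0,2,7,8]=12  [2,6,7,8]=8  [5,6,7,8]=2
  size 5 → [0,2,6,7,8]=20  [2,5,6,7,8]=10  [4,5,6,7,8]=2
  size 6 → [0,2,5,6,7,8]=30  [2,4,5,6,7,8]=12  [3,4,5,6,7,8]=2
  size 7 → [0,2,4,5,6,7,8]=42  [1,3,4,5,6,7,8]=2  [2,3,4,5,6,7,8]=14
  first=0(c) contributes 16
  first=1(b) contributes 56
|[w]| = 72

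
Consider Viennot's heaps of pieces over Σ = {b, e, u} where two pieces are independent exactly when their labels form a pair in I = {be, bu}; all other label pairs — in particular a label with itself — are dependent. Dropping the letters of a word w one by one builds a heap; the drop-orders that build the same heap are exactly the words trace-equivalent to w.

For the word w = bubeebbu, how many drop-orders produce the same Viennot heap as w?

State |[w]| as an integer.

drop 0:b onto floor
drop 1:u onto floor
drop 2:b onto {0:b}
drop 3:e onto {1:u}
drop 4:e onto {3:e}
drop 5:b onto {2:b}
drop 6:b onto {5:b}
drop 7:u onto {4:e}
ground layer = {0:b, 1:u}
drop-orders for the pieces not yet dropped (sum over which currently-grounded one goes next):
  1 to go: {6} 1  {7} 1
  2 to go: {4,7} 1  {5,6} 1  {6,7} 2
  3 to go: {2,5,6} 1  {3,4,7} 1  {4,6,7} 3  {5,6,7} 3
  4 to go: {0,2,5,6} 1  {1,3,4,7} 1  {2,5,6,7} 4  {3,4,6,7} 4  {4,5,6,7} 6
  5 to go: {0,2,5,6,7} 5  {1,3,4,6,7} 5  {2,4,5,6,7} 10  {3,4,5,6,7} 10
  6 to go: {0,2,4,5,6,7} 15  {1,3,4,5,6,7} 15  {2,3,4,5,6,7} 20
  if 0:b drops first: 35 orders
  if 1:u drops first: 35 orders
heap linearizations: 70

70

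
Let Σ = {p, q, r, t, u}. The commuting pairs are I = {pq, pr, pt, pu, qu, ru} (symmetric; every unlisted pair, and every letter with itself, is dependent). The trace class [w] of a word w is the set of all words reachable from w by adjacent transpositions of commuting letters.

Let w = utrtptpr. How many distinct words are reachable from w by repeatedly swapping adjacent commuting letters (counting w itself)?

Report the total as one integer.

28

#0=u has no predecessor
#1=t depends on [0:u]
#2=r depends on [1:t]
#3=t depends on [2:r]
#4=p has no predecessor
#5=t depends on [3:t]
#6=p depends on [4:p]
#7=r depends on [5:t]
sources: [0:u, 4:p]
N(rest) = Σ N(rest − s) over sources s of rest; N(one piece) = 1:
  size 1 → [6]=1  [7]=1
  size 2 → [4,6]=1  [5,7]=1  [6,7]=2
  size 3 → [3,5,7]=1  [4,6,7]=3  [5,6,7]=3
  size 4 → [2,3,5,7]=1  [3,5,6,7]=4  [4,5,6,7]=6
  size 5 → [1,2,3,5,7]=1  [2,3,5,6,7]=5  [3,4,5,6,7]=10
  size 6 → [0,1,2,3,5,7]=1  [1,2,3,5,6,7]=6  [2,3,4,5,6,7]=15
  first=0(u) contributes 21
  first=4(p) contributes 7
|[w]| = 28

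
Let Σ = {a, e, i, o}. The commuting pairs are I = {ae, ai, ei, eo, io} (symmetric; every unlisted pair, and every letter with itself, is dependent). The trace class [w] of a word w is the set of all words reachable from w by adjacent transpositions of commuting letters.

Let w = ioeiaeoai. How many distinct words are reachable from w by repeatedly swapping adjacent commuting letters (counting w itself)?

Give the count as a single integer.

piece 0:i — minimal
piece 1:o — minimal
piece 2:e — minimal
piece 3:i rests on {0:i}
piece 4:a rests on {1:o}
piece 5:e rests on {2:e}
piece 6:o rests on {4:a}
piece 7:a rests on {6:o}
piece 8:i rests on {3:i}
minimal pieces: {0:i, 1:o, 2:e}
ways to finish when only these pieces remain (= sum over removing one remaining piece with nothing left below it):
  1 left: {5}→1  {7}→1  {8}→1
  2 left: {2,5}→1  {3,8}→1  {5,7}→2  {5,8}→2  {6,7}→1  {7,8}→2
  3 left: {0,3,8}→1  {2,5,7}→3  {2,5,8}→3  {3,5,8}→3  {3,7,8}→3  {4,6,7}→1  {5,6,7}→3  {5,7,8}→6  {6,7,8}→3
  4 left: {0,3,5,8}→4  {0,3,7,8}→4  {1,4,6,7}→1  {2,3,5,8}→6  {2,5,6,7}→6  {2,5,7,8}→12  {3,5,7,8}→12  {3,6,7,8}→6  {4,5,6,7}→4  {4,6,7,8}→4  {5,6,7,8}→12
  5 left: {0,2,3,5,8}→10  {0,3,5,7,8}→20  {0,3,6,7,8}→10  {1,4,5,6,7}→5  {1,4,6,7,8}→5  {2,3,5,7,8}→30  {2,4,5,6,7}→10  {2,5,6,7,8}→30  {3,4,6,7,8}→10  {3,5,6,7,8}→30  {4,5,6,7,8}→20
  6 left: {0,2,3,5,7,8}→60  {0,3,4,6,7,8}→20  {0,3,5,6,7,8}→60  {1,2,4,5,6,7}→15  {1,3,4,6,7,8}→15  {1,4,5,6,7,8}→30  {2,3,5,6,7,8}→90  {2,4,5,6,7,8}→60  {3,4,5,6,7,8}→60
  7 left: {0,1,3,4,6,7,8}→35  {0,2,3,5,6,7,8}→210  {0,3,4,5,6,7,8}→140  {1,2,4,5,6,7,8}→105  {1,3,4,5,6,7,8}→105  {2,3,4,5,6,7,8}→210
  placing 0:i first → 420 extensions
  placing 1:o first → 560 extensions
  placing 2:e first → 280 extensions
total linear extensions = 1260

1260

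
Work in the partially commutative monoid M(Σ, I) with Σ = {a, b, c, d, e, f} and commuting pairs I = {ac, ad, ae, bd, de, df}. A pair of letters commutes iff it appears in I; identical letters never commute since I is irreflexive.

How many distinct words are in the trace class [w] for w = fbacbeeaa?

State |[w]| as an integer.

#0=f has no predecessor
#1=b depends on [0:f]
#2=a depends on [1:b]
#3=c depends on [1:b]
#4=b depends on [2:a, 3:c]
#5=e depends on [4:b]
#6=e depends on [5:e]
#7=a depends on [4:b]
#8=a depends on [7:a]
sources: [0:f]
N(rest) = Σ N(rest − s) over sources s of rest; N(one piece) = 1:
  size 1 → [6]=1  [8]=1
  size 2 → [5,6]=1  [6,8]=2  [7,8]=1
  size 3 → [5,6,8]=3  [6,7,8]=3
  size 4 → [5,6,7,8]=6
  size 5 → [4,5,6,7,8]=6
  size 6 → [2,4,5,6,7,8]=6  [3,4,5,6,7,8]=6
  size 7 → [2,3,4,5,6,7,8]=12
  first=0(f) contributes 12

12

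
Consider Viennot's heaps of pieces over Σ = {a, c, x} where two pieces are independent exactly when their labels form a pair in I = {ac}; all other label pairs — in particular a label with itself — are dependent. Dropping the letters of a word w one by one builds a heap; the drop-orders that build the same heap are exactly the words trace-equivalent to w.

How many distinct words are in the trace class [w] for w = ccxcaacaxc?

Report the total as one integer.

10

0(c) covers ∅
1(c) covers 0:c
2(x) covers 1:c
3(c) covers 2:x
4(a) covers 2:x
5(a) covers 4:a
6(c) covers 3:c
7(a) covers 5:a
8(x) covers 6:c, 7:a
9(c) covers 8:x
floor of heap: 0:c
completions by unplaced set U, small U first (add the entries for U minus each lowest piece of U):
  |U|=1: {9}:1
  |U|=2: {8,9}:1
  |U|=3: {6,8,9}:1  {7,8,9}:1
  |U|=4: {3,6,8,9}:1  {5,7,8,9}:1  {6,7,8,9}:2
  |U|=5: {3,6,7,8,9}:3  {4,5,7,8,9}:1  {5,6,7,8,9}:3
  |U|=6: {3,5,6,7,8,9}:6  {4,5,6,7,8,9}:4
  |U|=7: {3,4,5,6,7,8,9}:10
  |U|=8: {2,3,4,5,6,7,8,9}:10
  start at 0(c): 10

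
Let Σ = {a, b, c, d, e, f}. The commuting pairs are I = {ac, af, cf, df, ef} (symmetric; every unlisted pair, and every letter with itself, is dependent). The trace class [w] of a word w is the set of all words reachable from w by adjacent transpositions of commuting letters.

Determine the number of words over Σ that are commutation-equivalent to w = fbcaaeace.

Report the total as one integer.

6

#0=f has no predecessor
#1=b depends on [0:f]
#2=c depends on [1:b]
#3=a depends on [1:b]
#4=a depends on [3:a]
#5=e depends on [2:c, 4:a]
#6=a depends on [5:e]
#7=c depends on [5:e]
#8=e depends on [6:a, 7:c]
sources: [0:f]
N(rest) = Σ N(rest − s) over sources s of rest; N(one piece) = 1:
  size 1 → [8]=1
  size 2 → [6,8]=1  [7,8]=1
  size 3 → [6,7,8]=2
  size 4 → [5,6,7,8]=2
  size 5 → [2,5,6,7,8]=2  [4,5,6,7,8]=2
  size 6 → [2,4,5,6,7,8]=4  [3,4,5,6,7,8]=2
  size 7 → [2,3,4,5,6,7,8]=6
  first=0(f) contributes 6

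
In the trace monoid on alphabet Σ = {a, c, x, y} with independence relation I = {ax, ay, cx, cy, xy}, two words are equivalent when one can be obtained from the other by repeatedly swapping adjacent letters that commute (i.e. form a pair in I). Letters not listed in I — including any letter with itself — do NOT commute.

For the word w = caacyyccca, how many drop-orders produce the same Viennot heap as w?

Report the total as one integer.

45

0(c) covers ∅
1(a) covers 0:c
2(a) covers 1:a
3(c) covers 2:a
4(y) covers ∅
5(y) covers 4:y
6(c) covers 3:c
7(c) covers 6:c
8(c) covers 7:c
9(a) covers 8:c
floor of heap: 0:c, 4:y
completions by unplaced set U, small U first (add the entries for U minus each lowest piece of U):
  |U|=1: {5}:1  {9}:1
  |U|=2: {4,5}:1  {5,9}:2  {8,9}:1
  |U|=3: {4,5,9}:3  {5,8,9}:3  {7,8,9}:1
  |U|=4: {4,5,8,9}:6  {5,7,8,9}:4  {6,7,8,9}:1
  |U|=5: {3,6,7,8,9}:1  {4,5,7,8,9}:10  {5,6,7,8,9}:5
  |U|=6: {2,3,6,7,8,9}:1  {3,5,6,7,8,9}:6  {4,5,6,7,8,9}:15
  |U|=7: {1,2,3,6,7,8,9}:1  {2,3,5,6,7,8,9}:7  {3,4,5,6,7,8,9}:21
  |U|=8: {0,1,2,3,6,7,8,9}:1  {1,2,3,5,6,7,8,9}:8  {2,3,4,5,6,7,8,9}:28
  start at 0(c): 36
  start at 4(y): 9
sum over floor = 45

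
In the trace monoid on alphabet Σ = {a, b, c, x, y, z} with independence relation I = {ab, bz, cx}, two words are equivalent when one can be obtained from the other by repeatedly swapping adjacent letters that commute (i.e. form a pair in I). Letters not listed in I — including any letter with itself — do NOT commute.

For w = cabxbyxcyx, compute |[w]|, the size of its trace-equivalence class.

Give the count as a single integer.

drop 0:c onto floor
drop 1:a onto {0:c}
drop 2:b onto {0:c}
drop 3:x onto {1:a, 2:b}
drop 4:b onto {3:x}
drop 5:y onto {4:b}
drop 6:x onto {5:y}
drop 7:c onto {5:y}
drop 8:y onto {6:x, 7:c}
drop 9:x onto {8:y}
ground layer = {0:c}
drop-orders for the pieces not yet dropped (sum over which currently-grounded one goes next):
  1 to go: {9} 1
  2 to go: {8,9} 1
  3 to go: {6,8,9} 1  {7,8,9} 1
  4 to go: {6,7,8,9} 2
  5 to go: {5,6,7,8,9} 2
  6 to go: {4,5,6,7,8,9} 2
  7 to go: {3,4,5,6,7,8,9} 2
  8 to go: {1,3,4,5,6,7,8,9} 2  {2,3,4,5,6,7,8,9} 2
  if 0:c drops first: 4 orders

4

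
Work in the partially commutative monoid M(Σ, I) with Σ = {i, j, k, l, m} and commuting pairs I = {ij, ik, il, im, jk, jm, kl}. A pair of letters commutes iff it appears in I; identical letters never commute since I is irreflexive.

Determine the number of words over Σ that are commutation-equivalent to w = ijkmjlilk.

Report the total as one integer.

drop 0:i onto floor
drop 1:j onto floor
drop 2:k onto floor
drop 3:m onto {2:k}
drop 4:j onto {1:j}
drop 5:l onto {3:m, 4:j}
drop 6:i onto {0:i}
drop 7:l onto {5:l}
drop 8:k onto {3:m}
ground layer = {0:i, 1:j, 2:k}
drop-orders for the pieces not yet dropped (sum over which currently-grounded one goes next):
  1 to go: {6} 1  {7} 1  {8} 1
  2 to go: {0,6} 1  {5,7} 1  {6,7} 2  {6,8} 2  {7,8} 2
  3 to go: {0,6,7} 3  {0,6,8} 3  {4,5,7} 1  {5,6,7} 3  {5,7,8} 3  {6,7,8} 6
  4 to go: {0,5,6,7} 6  {0,6,7,8} 12  {1,4,5,7} 1  {3,5,7,8} 3  {4,5,6,7} 4  {4,5,7,8} 4  {5,6,7,8} 12
  5 to go: {0,4,5,6,7} 10  {0,5,6,7,8} 30  {1,4,5,6,7} 5  {1,4,5,7,8} 5  {2,3,5,7,8} 3  {3,4,5,7,8} 7  {3,5,6,7,8} 15  {4,5,6,7,8} 20
  6 to go: {0,1,4,5,6,7} 15  {0,3,5,6,7,8} 45  {0,4,5,6,7,8} 60  {1,3,4,5,7,8} 12  {1,4,5,6,7,8} 30  {2,3,4,5,7,8} 10  {2,3,5,6,7,8} 18  {3,4,5,6,7,8} 42
  7 to go: {0,1,4,5,6,7,8} 105  {0,2,3,5,6,7,8} 63  {0,3,4,5,6,7,8} 147  {1,2,3,4,5,7,8} 22  {1,3,4,5,6,7,8} 84  {2,3,4,5,6,7,8} 70
  if 0:i drops first: 176 orders
  if 1:j drops first: 280 orders
  if 2:k drops first: 336 orders
heap linearizations: 792

792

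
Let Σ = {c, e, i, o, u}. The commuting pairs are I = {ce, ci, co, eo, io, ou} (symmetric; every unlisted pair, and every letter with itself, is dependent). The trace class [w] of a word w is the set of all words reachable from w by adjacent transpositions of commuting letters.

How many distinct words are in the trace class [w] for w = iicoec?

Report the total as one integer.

drop 0:i onto floor
drop 1:i onto {0:i}
drop 2:c onto floor
drop 3:o onto floor
drop 4:e onto {1:i}
drop 5:c onto {2:c}
ground layer = {0:i, 2:c, 3:o}
drop-orders for the pieces not yet dropped (sum over which currently-grounded one goes next):
  1 to go: {3} 1  {4} 1  {5} 1
  2 to go: {1,4} 1  {2,5} 1  {3,4} 2  {3,5} 2  {4,5} 2
  3 to go: {0,1,4} 1  {1,3,4} 3  {1,4,5} 3  {2,3,5} 3  {2,4,5} 3  {3,4,5} 6
  4 to go: {0,1,3,4} 4  {0,1,4,5} 4  {1,2,4,5} 6  {1,3,4,5} 12  {2,3,4,5} 12
  if 0:i drops first: 30 orders
  if 2:c drops first: 20 orders
  if 3:o drops first: 10 orders
heap linearizations: 60

60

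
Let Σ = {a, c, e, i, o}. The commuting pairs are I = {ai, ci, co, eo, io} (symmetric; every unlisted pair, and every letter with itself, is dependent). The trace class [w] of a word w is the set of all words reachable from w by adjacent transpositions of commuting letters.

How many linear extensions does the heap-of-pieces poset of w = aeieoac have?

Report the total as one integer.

piece 0:a — minimal
piece 1:e rests on {0:a}
piece 2:i rests on {1:e}
piece 3:e rests on {2:i}
piece 4:o rests on {0:a}
piece 5:a rests on {3:e, 4:o}
piece 6:c rests on {5:a}
minimal pieces: {0:a}
ways to finish when only these pieces remain (= sum over removing one remaining piece with nothing left below it):
  1 left: {6}→1
  2 left: {5,6}→1
  3 left: {3,5,6}→1  {4,5,6}→1
  4 left: {2,3,5,6}→1  {3,4,5,6}→2
  5 left: {1,2,3,5,6}→1  {2,3,4,5,6}→3
  placing 0:a first → 4 extensions

4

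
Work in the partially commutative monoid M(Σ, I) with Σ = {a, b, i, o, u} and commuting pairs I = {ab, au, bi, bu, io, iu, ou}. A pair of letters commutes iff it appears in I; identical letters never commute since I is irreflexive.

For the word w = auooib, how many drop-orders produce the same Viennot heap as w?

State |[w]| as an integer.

24

drop 0:a onto floor
drop 1:u onto floor
drop 2:o onto {0:a}
drop 3:o onto {2:o}
drop 4:i onto {0:a}
drop 5:b onto {3:o}
ground layer = {0:a, 1:u}
drop-orders for the pieces not yet dropped (sum over which currently-grounded one goes next):
  1 to go: {1} 1  {4} 1  {5} 1
  2 to go: {1,4} 2  {1,5} 2  {3,5} 1  {4,5} 2
  3 to go: {1,3,5} 3  {1,4,5} 6  {2,3,5} 1  {3,4,5} 3
  4 to go: {1,2,3,5} 4  {1,3,4,5} 12  {2,3,4,5} 4
  if 0:a drops first: 20 orders
  if 1:u drops first: 4 orders
heap linearizations: 24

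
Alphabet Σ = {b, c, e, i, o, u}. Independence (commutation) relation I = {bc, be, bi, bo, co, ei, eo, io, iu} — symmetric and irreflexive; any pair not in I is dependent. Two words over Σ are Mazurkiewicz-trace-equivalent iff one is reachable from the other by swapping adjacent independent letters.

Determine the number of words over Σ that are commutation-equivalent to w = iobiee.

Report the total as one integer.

180

drop 0:i onto floor
drop 1:o onto floor
drop 2:b onto floor
drop 3:i onto {0:i}
drop 4:e onto floor
drop 5:e onto {4:e}
ground layer = {0:i, 1:o, 2:b, 4:e}
drop-orders for the pieces not yet dropped (sum over which currently-grounded one goes next):
  1 to go: {1} 1  {2} 1  {3} 1  {5} 1
  2 to go: {0,3} 1  {1,2} 2  {1,3} 2  {1,5} 2  {2,3} 2  {2,5} 2  {3,5} 2  {4,5} 1
  3 to go: {0,1,3} 3  {0,2,3} 3  {0,3,5} 3  {1,2,3} 6  {1,2,5} 6  {1,3,5} 6  {1,4,5} 3  {2,3,5} 6  {2,4,5} 3  {3,4,5} 3
  4 to go: {0,1,2,3} 12  {0,1,3,5} 12  {0,2,3,5} 12  {0,3,4,5} 6  {1,2,3,5} 24  {1,2,4,5} 12  {1,3,4,5} 12  {2,3,4,5} 12
  if 0:i drops first: 60 orders
  if 1:o drops first: 30 orders
  if 2:b drops first: 30 orders
  if 4:e drops first: 60 orders
heap linearizations: 180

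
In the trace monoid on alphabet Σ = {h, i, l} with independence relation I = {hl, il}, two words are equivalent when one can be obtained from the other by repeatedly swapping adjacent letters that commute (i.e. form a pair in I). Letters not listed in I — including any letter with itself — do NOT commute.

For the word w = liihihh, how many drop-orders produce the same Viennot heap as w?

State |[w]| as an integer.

#0=l has no predecessor
#1=i has no predecessor
#2=i depends on [1:i]
#3=h depends on [2:i]
#4=i depends on [3:h]
#5=h depends on [4:i]
#6=h depends on [5:h]
sources: [0:l, 1:i]
N(rest) = Σ N(rest − s) over sources s of rest; N(one piece) = 1:
  size 1 → [0]=1  [6]=1
  size 2 → [0,6]=2  [5,6]=1
  size 3 → [0,5,6]=3  [4,5,6]=1
  size 4 → [0,4,5,6]=4  [3,4,5,6]=1
  size 5 → [0,3,4,5,6]=5  [2,3,4,5,6]=1
  first=0(l) contributes 1
  first=1(i) contributes 6
|[w]| = 7

7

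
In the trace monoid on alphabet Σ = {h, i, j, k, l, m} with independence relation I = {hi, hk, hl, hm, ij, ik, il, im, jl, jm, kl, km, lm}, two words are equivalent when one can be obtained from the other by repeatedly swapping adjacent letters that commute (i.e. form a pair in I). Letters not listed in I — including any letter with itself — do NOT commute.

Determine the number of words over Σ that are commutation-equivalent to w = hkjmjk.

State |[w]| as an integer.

12

drop 0:h onto floor
drop 1:k onto floor
drop 2:j onto {0:h, 1:k}
drop 3:m onto floor
drop 4:j onto {2:j}
drop 5:k onto {4:j}
ground layer = {0:h, 1:k, 3:m}
drop-orders for the pieces not yet dropped (sum over which currently-grounded one goes next):
  1 to go: {3} 1  {5} 1
  2 to go: {3,5} 2  {4,5} 1
  3 to go: {2,4,5} 1  {3,4,5} 3
  4 to go: {0,2,4,5} 1  {1,2,4,5} 1  {2,3,4,5} 4
  if 0:h drops first: 5 orders
  if 1:k drops first: 5 orders
  if 3:m drops first: 2 orders
heap linearizations: 12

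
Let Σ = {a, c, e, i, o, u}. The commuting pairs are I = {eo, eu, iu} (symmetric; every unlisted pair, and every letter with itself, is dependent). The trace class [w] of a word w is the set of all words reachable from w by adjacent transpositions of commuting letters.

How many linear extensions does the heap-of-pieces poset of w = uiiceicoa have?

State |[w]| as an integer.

#0=u has no predecessor
#1=i has no predecessor
#2=i depends on [1:i]
#3=c depends on [0:u, 2:i]
#4=e depends on [3:c]
#5=i depends on [4:e]
#6=c depends on [5:i]
#7=o depends on [6:c]
#8=a depends on [7:o]
sources: [0:u, 1:i]
N(rest) = Σ N(rest − s) over sources s of rest; N(one piece) = 1:
  size 1 → [8]=1
  size 2 → [7,8]=1
  size 3 → [6,7,8]=1
  size 4 → [5,6,7,8]=1
  size 5 → [4,5,6,7,8]=1
  size 6 → [3,4,5,6,7,8]=1
  size 7 → [0,3,4,5,6,7,8]=1  [2,3,4,5,6,7,8]=1
  first=0(u) contributes 1
  first=1(i) contributes 2
|[w]| = 3

3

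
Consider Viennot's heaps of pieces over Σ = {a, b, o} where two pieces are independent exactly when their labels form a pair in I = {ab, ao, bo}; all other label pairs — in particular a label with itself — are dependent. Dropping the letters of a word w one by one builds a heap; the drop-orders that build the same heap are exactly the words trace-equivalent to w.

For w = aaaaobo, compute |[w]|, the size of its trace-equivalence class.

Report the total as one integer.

piece 0:a — minimal
piece 1:a rests on {0:a}
piece 2:a rests on {1:a}
piece 3:a rests on {2:a}
piece 4:o — minimal
piece 5:b — minimal
piece 6:o rests on {4:o}
minimal pieces: {0:a, 4:o, 5:b}
ways to finish when only these pieces remain (= sum over removing one remaining piece with nothing left below it):
  1 left: {3}→1  {5}→1  {6}→1
  2 left: {2,3}→1  {3,5}→2  {3,6}→2  {4,6}→1  {5,6}→2
  3 left: {1,2,3}→1  {2,3,5}→3  {2,3,6}→3  {3,4,6}→3  {3,5,6}→6  {4,5,6}→3
  4 left: {0,1,2,3}→1  {1,2,3,5}→4  {1,2,3,6}→4  {2,3,4,6}→6  {2,3,5,6}→12  {3,4,5,6}→12
  5 left: {0,1,2,3,5}→5  {0,1,2,3,6}→5  {1,2,3,4,6}→10  {1,2,3,5,6}→20  {2,3,4,5,6}→30
  placing 0:a first → 60 extensions
  placing 4:o first → 30 extensions
  placing 5:b first → 15 extensions
total linear extensions = 105

105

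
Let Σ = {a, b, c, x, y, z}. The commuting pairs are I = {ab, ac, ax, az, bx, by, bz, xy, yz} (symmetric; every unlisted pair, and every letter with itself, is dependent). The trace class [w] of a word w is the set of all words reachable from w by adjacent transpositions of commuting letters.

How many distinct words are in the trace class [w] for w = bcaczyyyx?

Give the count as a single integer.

#0=b has no predecessor
#1=c depends on [0:b]
#2=a has no predecessor
#3=c depends on [1:c]
#4=z depends on [3:c]
#5=y depends on [2:a, 3:c]
#6=y depends on [5:y]
#7=y depends on [6:y]
#8=x depends on [4:z]
sources: [0:b, 2:a]
N(rest) = Σ N(rest − s) over sources s of rest; N(one piece) = 1:
  size 1 → [7]=1  [8]=1
  size 2 → [4,8]=1  [6,7]=1  [7,8]=2
  size 3 → [4,7,8]=3  [5,6,7]=1  [6,7,8]=3
  size 4 → [2,5,6,7]=1  [4,6,7,8]=6  [5,6,7,8]=4
  size 5 → [2,5,6,7,8]=5  [4,5,6,7,8]=10
  size 6 → [2,4,5,6,7,8]=15  [3,4,5,6,7,8]=10
  size 7 → [1,3,4,5,6,7,8]=10  [2,3,4,5,6,7,8]=25
  first=0(b) contributes 35
  first=2(a) contributes 10
|[w]| = 45

45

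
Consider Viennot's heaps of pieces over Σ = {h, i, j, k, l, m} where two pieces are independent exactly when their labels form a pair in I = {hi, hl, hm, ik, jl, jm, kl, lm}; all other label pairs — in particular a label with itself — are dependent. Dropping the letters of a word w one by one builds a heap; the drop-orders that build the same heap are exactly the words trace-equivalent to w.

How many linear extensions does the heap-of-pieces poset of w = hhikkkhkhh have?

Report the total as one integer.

10

#0=h has no predecessor
#1=h depends on [0:h]
#2=i has no predecessor
#3=k depends on [1:h]
#4=k depends on [3:k]
#5=k depends on [4:k]
#6=h depends on [5:k]
#7=k depends on [6:h]
#8=h depends on [7:k]
#9=h depends on [8:h]
sources: [0:h, 2:i]
N(rest) = Σ N(rest − s) over sources s of rest; N(one piece) = 1:
  size 1 → [2]=1  [9]=1
  size 2 → [2,9]=2  [8,9]=1
  size 3 → [2,8,9]=3  [7,8,9]=1
  size 4 → [2,7,8,9]=4  [6,7,8,9]=1
  size 5 → [2,6,7,8,9]=5  [5,6,7,8,9]=1
  size 6 → [2,5,6,7,8,9]=6  [4,5,6,7,8,9]=1
  size 7 → [2,4,5,6,7,8,9]=7  [3,4,5,6,7,8,9]=1
  size 8 → [1,3,4,5,6,7,8,9]=1  [2,3,4,5,6,7,8,9]=8
  first=0(h) contributes 9
  first=2(i) contributes 1
|[w]| = 10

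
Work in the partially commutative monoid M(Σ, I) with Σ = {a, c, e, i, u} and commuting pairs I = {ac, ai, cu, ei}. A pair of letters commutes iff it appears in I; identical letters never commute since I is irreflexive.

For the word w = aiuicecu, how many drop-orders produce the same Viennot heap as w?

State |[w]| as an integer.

4

#0=a has no predecessor
#1=i has no predecessor
#2=u depends on [0:a, 1:i]
#3=i depends on [2:u]
#4=c depends on [3:i]
#5=e depends on [4:c]
#6=c depends on [5:e]
#7=u depends on [5:e]
sources: [0:a, 1:i]
N(rest) = Σ N(rest − s) over sources s of rest; N(one piece) = 1:
  size 1 → [6]=1  [7]=1
  size 2 → [6,7]=2
  size 3 → [5,6,7]=2
  size 4 → [4,5,6,7]=2
  size 5 → [3,4,5,6,7]=2
  size 6 → [2,3,4,5,6,7]=2
  first=0(a) contributes 2
  first=1(i) contributes 2
|[w]| = 4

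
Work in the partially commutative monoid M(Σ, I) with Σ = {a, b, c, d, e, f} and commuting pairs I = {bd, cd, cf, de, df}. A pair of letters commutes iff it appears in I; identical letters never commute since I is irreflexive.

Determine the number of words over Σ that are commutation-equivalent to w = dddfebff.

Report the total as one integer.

56

#0=d has no predecessor
#1=d depends on [0:d]
#2=d depends on [1:d]
#3=f has no predecessor
#4=e depends on [3:f]
#5=b depends on [4:e]
#6=f depends on [5:b]
#7=f depends on [6:f]
sources: [0:d, 3:f]
N(rest) = Σ N(rest − s) over sources s of rest; N(one piece) = 1:
  size 1 → [2]=1  [7]=1
  size 2 → [1,2]=1  [2,7]=2  [6,7]=1
  size 3 → [0,1,2]=1  [1,2,7]=3  [2,6,7]=3  [5,6,7]=1
  size 4 → [0,1,2,7]=4  [1,2,6,7]=6  [2,5,6,7]=4  [4,5,6,7]=1
  size 5 → [0,1,2,6,7]=10  [1,2,5,6,7]=10  [2,4,5,6,7]=5  [3,4,5,6,7]=1
  size 6 → [0,1,2,5,6,7]=20  [1,2,4,5,6,7]=15  [2,3,4,5,6,7]=6
  first=0(d) contributes 21
  first=3(f) contributes 35
|[w]| = 56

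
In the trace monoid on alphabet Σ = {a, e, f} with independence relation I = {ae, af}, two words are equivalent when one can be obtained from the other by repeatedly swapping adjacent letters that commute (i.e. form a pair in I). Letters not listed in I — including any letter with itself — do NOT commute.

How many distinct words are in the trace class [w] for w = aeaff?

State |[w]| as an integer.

0(a) covers ∅
1(e) covers ∅
2(a) covers 0:a
3(f) covers 1:e
4(f) covers 3:f
floor of heap: 0:a, 1:e
completions by unplaced set U, small U first (add the entries for U minus each lowest piece of U):
  |U|=1: {2}:1  {4}:1
  |U|=2: {0,2}:1  {2,4}:2  {3,4}:1
  |U|=3: {0,2,4}:3  {1,3,4}:1  {2,3,4}:3
  start at 0(a): 4
  start at 1(e): 6
sum over floor = 10

10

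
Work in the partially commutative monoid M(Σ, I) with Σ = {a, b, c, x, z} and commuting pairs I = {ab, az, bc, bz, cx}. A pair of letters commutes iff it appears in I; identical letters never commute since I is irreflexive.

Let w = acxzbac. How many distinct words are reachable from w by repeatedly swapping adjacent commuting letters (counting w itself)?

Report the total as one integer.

18

piece 0:a — minimal
piece 1:c rests on {0:a}
piece 2:x rests on {0:a}
piece 3:z rests on {1:c, 2:x}
piece 4:b rests on {2:x}
piece 5:a rests on {1:c, 2:x}
piece 6:c rests on {3:z, 5:a}
minimal pieces: {0:a}
ways to finish when only these pieces remain (= sum over removing one remaining piece with nothing left below it):
  1 left: {4}→1  {6}→1
  2 left: {3,6}→1  {4,6}→2  {5,6}→1
  3 left: {3,4,6}→3  {3,5,6}→2  {4,5,6}→3
  4 left: {1,3,5,6}→2  {3,4,5,6}→8
  5 left: {1,3,4,5,6}→10  {2,3,4,5,6}→8
  placing 0:a first → 18 extensions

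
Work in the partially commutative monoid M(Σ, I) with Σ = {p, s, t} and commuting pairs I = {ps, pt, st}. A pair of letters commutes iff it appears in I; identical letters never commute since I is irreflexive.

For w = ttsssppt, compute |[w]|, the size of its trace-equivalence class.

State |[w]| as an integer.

560

#0=t has no predecessor
#1=t depends on [0:t]
#2=s has no predecessor
#3=s depends on [2:s]
#4=s depends on [3:s]
#5=p has no predecessor
#6=p depends on [5:p]
#7=t depends on [1:t]
sources: [0:t, 2:s, 5:p]
N(rest) = Σ N(rest − s) over sources s of rest; N(one piece) = 1:
  size 1 → [4]=1  [6]=1  [7]=1
  size 2 → [1,7]=1  [3,4]=1  [4,6]=2  [4,7]=2  [5,6]=1  [6,7]=2
  size 3 → [0,1,7]=1  [1,4,7]=3  [1,6,7]=3  [2,3,4]=1  [3,4,6]=3  [3,4,7]=3  [4,5,6]=3  [4,6,7]=6  [5,6,7]=3
  size 4 → [0,1,4,7]=4  [0,1,6,7]=4  [1,3,4,7]=6  [1,4,6,7]=12  [1,5,6,7]=6  [2,3,4,6]=4  [2,3,4,7]=4  [3,4,5,6]=6  [3,4,6,7]=12  [4,5,6,7]=12
  size 5 → [0,1,3,4,7]=10  [0,1,4,6,7]=20  [0,1,5,6,7]=10  [1,2,3,4,7]=10  [1,3,4,6,7]=30  [1,4,5,6,7]=30  [2,3,4,5,6]=10  [2,3,4,6,7]=20  [3,4,5,6,7]=30
  size 6 → [0,1,2,3,4,7]=20  [0,1,3,4,6,7]=60  [0,1,4,5,6,7]=60  [1,2,3,4,6,7]=60  [1,3,4,5,6,7]=90  [2,3,4,5,6,7]=60
  first=0(t) contributes 210
  first=2(s) contributes 210
  first=5(p) contributes 140
|[w]| = 560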